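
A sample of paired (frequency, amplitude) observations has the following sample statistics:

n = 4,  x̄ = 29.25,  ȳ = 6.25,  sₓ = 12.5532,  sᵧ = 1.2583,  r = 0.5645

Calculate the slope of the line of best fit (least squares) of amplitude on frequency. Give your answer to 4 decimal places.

0.0566

b = r · sᵧ/sₓ = 0.5645 · 1.2583/12.5532 = 0.056584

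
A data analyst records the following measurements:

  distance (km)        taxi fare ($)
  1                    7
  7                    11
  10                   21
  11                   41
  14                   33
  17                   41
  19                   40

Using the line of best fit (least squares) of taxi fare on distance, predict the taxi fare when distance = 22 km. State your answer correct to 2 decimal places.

n = 7, Σx = 79, Σy = 194, Σxy = 2664, Σx² = 1117
Sxx = Σx² − (Σx)²/n = 1117 − 891.571429 = 225.428571
Sxy = Σxy − (Σx)(Σy)/n = 2664 − 2189.428571 = 474.571429
b = Sxy/Sxx = 474.571429/225.428571 = 2.105196
a = ȳ − b·x̄ = 27.714286 − 2.105196·11.285714 = 3.955640
ŷ(22) = a + b·22 = 3.955640 + 2.105196·22 = 50.269962

50.27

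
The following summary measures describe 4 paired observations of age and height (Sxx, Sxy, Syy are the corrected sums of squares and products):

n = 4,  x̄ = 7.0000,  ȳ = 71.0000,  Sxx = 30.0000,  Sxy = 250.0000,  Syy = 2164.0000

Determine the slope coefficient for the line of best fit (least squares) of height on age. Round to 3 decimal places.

8.333

b = Sxy/Sxx = 250/30 = 8.333333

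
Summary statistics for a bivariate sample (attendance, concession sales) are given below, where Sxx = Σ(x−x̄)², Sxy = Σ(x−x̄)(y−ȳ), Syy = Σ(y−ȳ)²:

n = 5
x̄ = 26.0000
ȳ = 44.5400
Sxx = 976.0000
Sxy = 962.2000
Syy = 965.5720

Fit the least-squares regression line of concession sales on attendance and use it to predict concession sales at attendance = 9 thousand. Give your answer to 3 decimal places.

b = Sxy/Sxx = 962.2/976 = 0.985861
a = ȳ − b·x̄ = 44.54 − 0.985861·26 = 18.907623
ŷ(9) = a + b·9 = 18.907623 + 0.985861·9 = 27.780369

27.780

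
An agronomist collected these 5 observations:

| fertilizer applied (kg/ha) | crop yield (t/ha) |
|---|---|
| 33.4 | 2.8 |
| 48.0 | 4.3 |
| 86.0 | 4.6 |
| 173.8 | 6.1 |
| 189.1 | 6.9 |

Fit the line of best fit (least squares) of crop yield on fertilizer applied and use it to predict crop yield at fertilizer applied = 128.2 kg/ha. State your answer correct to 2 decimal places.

5.42

n = 5, Σx = 530.3, Σy = 24.7, Σxy = 3060.49, Σx² = 76780.81
Sxx = Σx² − (Σx)²/n = 76780.81 − 56243.618 = 20537.192
Sxy = Σxy − (Σx)(Σy)/n = 3060.49 − 2619.682 = 440.808
b = Sxy/Sxx = 440.808/20537.192 = 0.021464
a = ȳ − b·x̄ = 4.94 − 0.021464·106.06 = 2.663540
ŷ(128.2) = a + b·128.2 = 2.663540 + 0.021464·128.2 = 5.415210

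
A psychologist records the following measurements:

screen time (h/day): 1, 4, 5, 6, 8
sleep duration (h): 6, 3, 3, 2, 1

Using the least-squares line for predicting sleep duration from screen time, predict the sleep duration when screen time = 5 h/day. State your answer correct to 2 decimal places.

2.86

n = 5, Σx = 24, Σy = 15, Σxy = 53, Σx² = 142
Sxx = Σx² − (Σx)²/n = 142 − 115.2 = 26.8
Sxy = Σxy − (Σx)(Σy)/n = 53 − 72 = -19
b = Sxy/Sxx = -19/26.8 = -0.708955
a = ȳ − b·x̄ = 3 − (-0.708955)·4.8 = 6.402985
ŷ(5) = a + b·5 = 6.402985 + (-0.708955)·5 = 2.858209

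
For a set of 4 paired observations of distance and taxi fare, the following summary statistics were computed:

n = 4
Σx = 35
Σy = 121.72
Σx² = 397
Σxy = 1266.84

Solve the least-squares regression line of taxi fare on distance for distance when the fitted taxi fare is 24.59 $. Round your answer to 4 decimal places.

Sxx = Σx² − (Σx)²/n = 397 − 306.25 = 90.75
Sxy = Σxy − (Σx)(Σy)/n = 1266.84 − 1065.05 = 201.79
b = Sxy/Sxx = 201.79/90.75 = 2.223581
a = ȳ − b·x̄ = 30.43 − 2.223581·8.75 = 10.973664
Set a + b·x = 24.59: x = (24.59 − 10.973664) / 2.223581 = 6.123606

6.1236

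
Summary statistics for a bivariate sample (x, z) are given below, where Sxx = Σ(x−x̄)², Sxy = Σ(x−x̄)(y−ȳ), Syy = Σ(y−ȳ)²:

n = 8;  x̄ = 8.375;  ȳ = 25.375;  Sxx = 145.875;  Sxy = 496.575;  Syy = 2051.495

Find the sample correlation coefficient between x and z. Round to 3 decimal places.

r = Sxy/√(Sxx·Syy) = 496.575/√(299261.833125) = 496.575/547.048291 = 0.907735

0.908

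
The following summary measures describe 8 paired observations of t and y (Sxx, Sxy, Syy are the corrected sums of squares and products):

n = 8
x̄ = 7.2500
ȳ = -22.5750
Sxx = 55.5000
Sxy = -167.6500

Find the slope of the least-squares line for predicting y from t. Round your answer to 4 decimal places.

b = Sxy/Sxx = -167.65/55.5 = -3.020721

-3.0207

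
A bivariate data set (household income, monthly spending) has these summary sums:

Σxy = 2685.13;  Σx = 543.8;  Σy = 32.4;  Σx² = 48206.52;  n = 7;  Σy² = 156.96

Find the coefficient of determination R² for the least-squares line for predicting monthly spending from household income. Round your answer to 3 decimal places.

Sxx = Σx² − (Σx)²/n = 48206.52 − 42245.491429 = 5961.028571
Sxy = Σxy − (Σx)(Σy)/n = 2685.13 − 2517.017143 = 168.112857
Syy = Σy² − (Σy)²/n = 156.96 − 149.965714 = 6.994286
R² = Sxy²/(Sxx·Syy) = (168.112857)²/(5961.028571·6.994286) = 0.677856

0.678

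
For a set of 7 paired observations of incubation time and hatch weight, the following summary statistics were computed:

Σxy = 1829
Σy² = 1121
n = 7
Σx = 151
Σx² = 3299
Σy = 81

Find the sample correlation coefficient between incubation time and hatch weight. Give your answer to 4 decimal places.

0.9334

Sxx = Σx² − (Σx)²/n = 3299 − 3257.285714 = 41.714286
Sxy = Σxy − (Σx)(Σy)/n = 1829 − 1747.285714 = 81.714286
Syy = Σy² − (Σy)²/n = 1121 − 937.285714 = 183.714286
r = Sxy/√(Sxx·Syy) = 81.714286/√(7663.510204) = 81.714286/87.541477 = 0.933435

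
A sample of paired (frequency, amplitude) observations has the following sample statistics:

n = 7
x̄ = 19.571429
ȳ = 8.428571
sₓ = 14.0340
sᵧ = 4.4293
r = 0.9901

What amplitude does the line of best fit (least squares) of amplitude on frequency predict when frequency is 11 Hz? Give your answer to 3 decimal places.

5.750

b = r · sᵧ/sₓ = 0.9901 · 4.4293/14.034 = 0.312488
a = ȳ − b·x̄ = 8.428571 − 0.312488·19.571429 = 2.312744
ŷ(11) = a + b·11 = 2.312744 + 0.312488·11 = 5.750106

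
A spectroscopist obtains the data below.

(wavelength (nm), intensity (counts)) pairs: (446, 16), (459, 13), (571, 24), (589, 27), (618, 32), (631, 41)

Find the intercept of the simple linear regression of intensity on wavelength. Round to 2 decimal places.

-40.52

n = 6, Σx = 3314, Σy = 153, Σxy = 88357, Σx² = 1862644
Sxx = Σx² − (Σx)²/n = 1862644 − 1830432.666667 = 32211.333333
Sxy = Σxy − (Σx)(Σy)/n = 88357 − 84507 = 3850
b = Sxy/Sxx = 3850/32211.333333 = 0.119523
a = ȳ − b·x̄ = 25.5 − 0.119523·552.333333 = -40.516619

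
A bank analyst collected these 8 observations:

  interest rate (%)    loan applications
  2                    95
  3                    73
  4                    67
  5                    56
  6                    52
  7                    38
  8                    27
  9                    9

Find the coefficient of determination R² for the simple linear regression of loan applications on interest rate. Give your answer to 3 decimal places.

0.975

n = 8, Σx = 44, Σy = 417, Σxy = 1832, Σx² = 284, Σy² = 26937
Sxx = Σx² − (Σx)²/n = 284 − 242 = 42
Sxy = Σxy − (Σx)(Σy)/n = 1832 − 2293.5 = -461.5
Syy = Σy² − (Σy)²/n = 26937 − 21736.125 = 5200.875
R² = Sxy²/(Sxx·Syy) = (-461.5)²/(42·5200.875) = 0.975029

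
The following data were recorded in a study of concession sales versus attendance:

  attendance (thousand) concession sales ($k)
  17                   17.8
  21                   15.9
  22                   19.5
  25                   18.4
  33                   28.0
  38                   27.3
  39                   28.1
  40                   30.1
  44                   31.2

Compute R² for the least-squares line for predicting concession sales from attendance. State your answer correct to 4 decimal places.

0.9175

n = 9, Σx = 279, Σy = 216.3, Σxy = 7159.6, Σx² = 9429, Σy² = 5486.81
Sxx = Σx² − (Σx)²/n = 9429 − 8649 = 780
Sxy = Σxy − (Σx)(Σy)/n = 7159.6 − 6705.3 = 454.3
Syy = Σy² − (Σy)²/n = 5486.81 − 5198.41 = 288.4
R² = Sxy²/(Sxx·Syy) = (454.3)²/(780·288.4) = 0.917478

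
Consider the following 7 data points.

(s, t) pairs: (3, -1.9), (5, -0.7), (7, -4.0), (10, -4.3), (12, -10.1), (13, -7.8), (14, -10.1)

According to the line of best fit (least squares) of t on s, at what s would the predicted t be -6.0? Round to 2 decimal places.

n = 7, Σx = 64, Σy = -38.9, Σxy = -444.2, Σx² = 692
Sxx = Σx² − (Σx)²/n = 692 − 585.142857 = 106.857143
Sxy = Σxy − (Σx)(Σy)/n = -444.2 − (-355.657143) = -88.542857
b = Sxy/Sxx = -88.542857/106.857143 = -0.828610
a = ȳ − b·x̄ = -5.557143 − (-0.828610)·9.142857 = 2.018717
Set a + b·x = -6.0: x = (-6.0 − 2.018717) / (-0.828610) = 9.677315

9.68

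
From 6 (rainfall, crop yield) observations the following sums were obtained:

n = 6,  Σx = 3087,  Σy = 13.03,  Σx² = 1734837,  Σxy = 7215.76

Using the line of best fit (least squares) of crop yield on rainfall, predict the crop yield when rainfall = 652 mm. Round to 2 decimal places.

2.65

Sxx = Σx² − (Σx)²/n = 1734837 − 1588261.5 = 146575.5
Sxy = Σxy − (Σx)(Σy)/n = 7215.76 − 6703.935 = 511.825
b = Sxy/Sxx = 511.825/146575.5 = 0.003492
a = ȳ − b·x̄ = 2.171667 − 0.003492·514.5 = 0.375091
ŷ(652) = a + b·652 = 0.375091 + 0.003492·652 = 2.651801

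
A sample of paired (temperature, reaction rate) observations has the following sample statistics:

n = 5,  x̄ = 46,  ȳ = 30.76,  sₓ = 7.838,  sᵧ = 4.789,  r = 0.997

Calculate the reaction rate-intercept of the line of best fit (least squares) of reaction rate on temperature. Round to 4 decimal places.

b = r · sᵧ/sₓ = 0.997 · 4.789/7.838 = 0.609165
a = ȳ − b·x̄ = 30.76 − 0.609165·46 = 2.738423

2.7384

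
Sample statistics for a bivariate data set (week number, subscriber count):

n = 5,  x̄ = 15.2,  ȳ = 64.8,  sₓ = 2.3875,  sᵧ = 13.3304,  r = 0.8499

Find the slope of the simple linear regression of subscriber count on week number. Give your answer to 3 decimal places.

4.745

b = r · sᵧ/sₓ = 0.8499 · 13.3304/2.3875 = 4.745343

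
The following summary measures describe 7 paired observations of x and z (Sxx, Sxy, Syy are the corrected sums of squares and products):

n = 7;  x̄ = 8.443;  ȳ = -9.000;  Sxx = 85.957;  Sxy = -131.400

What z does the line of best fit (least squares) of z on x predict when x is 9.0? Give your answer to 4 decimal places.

b = Sxy/Sxx = -131.4/85.957 = -1.528671
a = ȳ − b·x̄ = -9 − (-1.528671)·8.443 = 3.906572
ŷ(9.0) = a + b·9.0 = 3.906572 + (-1.528671)·9 = -9.851470

-9.8515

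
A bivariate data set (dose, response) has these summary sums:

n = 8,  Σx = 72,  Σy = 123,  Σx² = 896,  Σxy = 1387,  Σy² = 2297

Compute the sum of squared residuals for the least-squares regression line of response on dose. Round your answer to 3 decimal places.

89.746

Sxx = Σx² − (Σx)²/n = 896 − 648 = 248
Sxy = Σxy − (Σx)(Σy)/n = 1387 − 1107 = 280
Syy = Σy² − (Σy)²/n = 2297 − 1891.125 = 405.875
b = Sxy/Sxx = 280/248 = 1.129032
SSE = Syy − b·Sxy = 405.875 − 1.129032·280 = 89.745968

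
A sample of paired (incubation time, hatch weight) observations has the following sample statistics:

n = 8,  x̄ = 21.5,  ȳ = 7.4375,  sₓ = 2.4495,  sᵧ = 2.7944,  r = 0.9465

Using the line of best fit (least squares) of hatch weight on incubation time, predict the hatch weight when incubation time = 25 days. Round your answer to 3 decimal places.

11.217

b = r · sᵧ/sₓ = 0.9465 · 2.7944/2.4495 = 1.079771
a = ȳ − b·x̄ = 7.4375 − 1.079771·21.5 = -15.777581
ŷ(25) = a + b·25 = -15.777581 + 1.079771·25 = 11.216699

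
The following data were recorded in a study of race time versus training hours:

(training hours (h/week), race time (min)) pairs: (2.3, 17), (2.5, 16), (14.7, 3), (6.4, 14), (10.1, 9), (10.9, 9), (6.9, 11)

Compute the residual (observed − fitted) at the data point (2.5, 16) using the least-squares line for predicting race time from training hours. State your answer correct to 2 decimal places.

n = 7, Σx = 53.8, Σy = 79, Σxy = 477.7, Σx² = 537.02
Sxx = Σx² − (Σx)²/n = 537.02 − 413.491429 = 123.528571
Sxy = Σxy − (Σx)(Σy)/n = 477.7 − 607.171429 = -129.471429
b = Sxy/Sxx = -129.471429/123.528571 = -1.048109
a = ȳ − b·x̄ = 11.285714 − (-1.048109)·7.685714 = 19.341182
ŷ(2.5) = 19.341182 + (-1.048109)·2.5 = 16.720909
residual = y − ŷ = 16 − 16.720909 = -0.720909

-0.72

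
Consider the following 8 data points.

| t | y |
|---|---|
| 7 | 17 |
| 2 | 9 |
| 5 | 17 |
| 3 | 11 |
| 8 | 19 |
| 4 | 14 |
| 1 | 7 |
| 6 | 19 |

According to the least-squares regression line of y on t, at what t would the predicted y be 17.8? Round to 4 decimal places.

6.5444

n = 8, Σx = 36, Σy = 113, Σxy = 584, Σx² = 204
Sxx = Σx² − (Σx)²/n = 204 − 162 = 42
Sxy = Σxy − (Σx)(Σy)/n = 584 − 508.5 = 75.5
b = Sxy/Sxx = 75.5/42 = 1.797619
a = ȳ − b·x̄ = 14.125 − 1.797619·4.5 = 6.035714
Set a + b·x = 17.8: x = (17.8 − 6.035714) / 1.797619 = 6.544371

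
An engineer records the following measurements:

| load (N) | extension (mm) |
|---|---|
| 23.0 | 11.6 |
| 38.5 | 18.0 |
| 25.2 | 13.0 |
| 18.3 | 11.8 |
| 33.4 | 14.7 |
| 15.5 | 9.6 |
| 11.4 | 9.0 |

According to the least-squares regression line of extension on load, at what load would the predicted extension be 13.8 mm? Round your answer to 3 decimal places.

27.714

n = 7, Σx = 165.3, Σy = 87.7, Σxy = 2245.72, Σx² = 4466.95
Sxx = Σx² − (Σx)²/n = 4466.95 − 3903.441429 = 563.508571
Sxy = Σxy − (Σx)(Σy)/n = 2245.72 − 2070.972857 = 174.747143
b = Sxy/Sxx = 174.747143/563.508571 = 0.310106
a = ȳ − b·x̄ = 12.528571 − 0.310106·23.614286 = 5.205650
Set a + b·x = 13.8: x = (13.8 − 5.205650) / 0.310106 = 27.714272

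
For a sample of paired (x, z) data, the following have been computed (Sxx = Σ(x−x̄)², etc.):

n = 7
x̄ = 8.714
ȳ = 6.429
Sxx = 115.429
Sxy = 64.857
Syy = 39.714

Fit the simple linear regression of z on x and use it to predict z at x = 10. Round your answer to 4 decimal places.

b = Sxy/Sxx = 64.857/115.429 = 0.561878
a = ȳ − b·x̄ = 6.429 − 0.561878·8.714 = 1.532796
ŷ(10) = a + b·10 = 1.532796 + 0.561878·10 = 7.151575

7.1516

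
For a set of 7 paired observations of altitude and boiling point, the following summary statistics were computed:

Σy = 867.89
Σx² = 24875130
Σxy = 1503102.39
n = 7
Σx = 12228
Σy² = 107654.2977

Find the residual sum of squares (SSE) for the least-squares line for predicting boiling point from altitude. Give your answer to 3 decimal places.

1.657

Sxx = Σx² − (Σx)²/n = 24875130 − 21360569.142857 = 3514560.857143
Sxy = Σxy − (Σx)(Σy)/n = 1503102.39 − 1516079.845714 = -12977.455714
Syy = Σy² − (Σy)²/n = 107654.2977 − 107604.721729 = 49.575971
b = Sxy/Sxx = -12977.455714/3514560.857143 = -0.003692
SSE = Syy − b·Sxy = 49.575971 − (-0.003692)·(-12977.455714) = 1.656939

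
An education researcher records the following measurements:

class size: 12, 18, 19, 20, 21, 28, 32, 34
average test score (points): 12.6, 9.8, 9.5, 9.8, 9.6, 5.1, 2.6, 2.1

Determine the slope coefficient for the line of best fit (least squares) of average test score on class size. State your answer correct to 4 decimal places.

n = 8, Σx = 184, Σy = 61.1, Σxy = 1203.1, Σx² = 4634
Sxx = Σx² − (Σx)²/n = 4634 − 4232 = 402
Sxy = Σxy − (Σx)(Σy)/n = 1203.1 − 1405.3 = -202.2
b = Sxy/Sxx = -202.2/402 = -0.502985

-0.5030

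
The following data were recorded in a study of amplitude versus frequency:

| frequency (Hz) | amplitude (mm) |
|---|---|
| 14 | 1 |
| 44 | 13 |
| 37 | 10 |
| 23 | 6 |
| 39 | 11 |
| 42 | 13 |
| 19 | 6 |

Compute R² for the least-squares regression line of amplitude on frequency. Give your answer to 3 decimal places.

0.947

n = 7, Σx = 218, Σy = 60, Σxy = 2183, Σx² = 7676, Σy² = 632
Sxx = Σx² − (Σx)²/n = 7676 − 6789.142857 = 886.857143
Sxy = Σxy − (Σx)(Σy)/n = 2183 − 1868.571429 = 314.428571
Syy = Σy² − (Σy)²/n = 632 − 514.285714 = 117.714286
R² = Sxy²/(Sxx·Syy) = (314.428571)²/(886.857143·117.714286) = 0.947024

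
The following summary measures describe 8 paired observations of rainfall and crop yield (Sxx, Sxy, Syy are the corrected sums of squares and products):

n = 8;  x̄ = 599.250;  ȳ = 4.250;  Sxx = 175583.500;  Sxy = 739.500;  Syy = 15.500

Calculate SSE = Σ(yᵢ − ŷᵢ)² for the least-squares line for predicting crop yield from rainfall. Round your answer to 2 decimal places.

b = Sxy/Sxx = 739.5/175583.5 = 0.004212
SSE = Syy − b·Sxy = 15.5 − 0.004212·739.5 = 12.385469

12.39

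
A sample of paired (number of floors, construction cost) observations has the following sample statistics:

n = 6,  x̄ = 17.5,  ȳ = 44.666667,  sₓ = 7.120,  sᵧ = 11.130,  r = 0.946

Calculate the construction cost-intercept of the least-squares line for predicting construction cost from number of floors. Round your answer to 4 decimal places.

18.7879

b = r · sᵧ/sₓ = 0.946 · 11.13/7.12 = 1.478789
a = ȳ − b·x̄ = 44.666667 − 1.478789·17.5 = 18.787854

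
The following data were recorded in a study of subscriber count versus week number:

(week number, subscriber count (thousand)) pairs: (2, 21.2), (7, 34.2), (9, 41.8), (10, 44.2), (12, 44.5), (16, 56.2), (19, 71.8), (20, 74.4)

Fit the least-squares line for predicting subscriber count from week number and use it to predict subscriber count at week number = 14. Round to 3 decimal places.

n = 8, Σx = 95, Σy = 388.3, Σxy = 5385.4, Σx² = 1395
Sxx = Σx² − (Σx)²/n = 1395 − 1128.125 = 266.875
Sxy = Σxy − (Σx)(Σy)/n = 5385.4 − 4611.0625 = 774.3375
b = Sxy/Sxx = 774.3375/266.875 = 2.901499
a = ȳ − b·x̄ = 48.5375 − 2.901499·11.875 = 14.082201
ŷ(14) = a + b·14 = 14.082201 + 2.901499·14 = 54.703185

54.703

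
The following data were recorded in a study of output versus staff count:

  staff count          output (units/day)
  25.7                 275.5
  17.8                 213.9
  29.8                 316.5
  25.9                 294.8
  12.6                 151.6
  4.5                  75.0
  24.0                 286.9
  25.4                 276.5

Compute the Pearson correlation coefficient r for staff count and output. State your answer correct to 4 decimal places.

n = 8, Σx = 165.7, Σy = 1890.7, Σxy = 44111.15, Σx² = 3936.35, Σy² = 496104.17
Sxx = Σx² − (Σx)²/n = 3936.35 − 3432.06125 = 504.28875
Sxy = Σxy − (Σx)(Σy)/n = 44111.15 − 39161.12375 = 4950.02625
Syy = Σy² − (Σy)²/n = 496104.17 − 446843.31125 = 49260.85875
r = Sxy/√(Sxx·Syy) = 4950.02625/√(24841696.882964) = 4950.02625/4984.144549 = 0.993155

0.9932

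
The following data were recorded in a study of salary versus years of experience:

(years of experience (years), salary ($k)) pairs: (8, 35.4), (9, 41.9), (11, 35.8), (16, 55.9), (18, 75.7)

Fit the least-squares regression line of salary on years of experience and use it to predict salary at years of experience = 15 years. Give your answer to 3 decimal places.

58.263

n = 5, Σx = 62, Σy = 244.7, Σxy = 3311.1, Σx² = 846
Sxx = Σx² − (Σx)²/n = 846 − 768.8 = 77.2
Sxy = Σxy − (Σx)(Σy)/n = 3311.1 − 3034.28 = 276.82
b = Sxy/Sxx = 276.82/77.2 = 3.585751
a = ȳ − b·x̄ = 48.94 − 3.585751·12.4 = 4.476684
ŷ(15) = a + b·15 = 4.476684 + 3.585751·15 = 58.262953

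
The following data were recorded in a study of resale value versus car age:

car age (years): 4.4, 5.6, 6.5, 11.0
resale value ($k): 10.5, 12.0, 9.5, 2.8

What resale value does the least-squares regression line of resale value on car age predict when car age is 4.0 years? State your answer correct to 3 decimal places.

n = 4, Σx = 27.5, Σy = 34.8, Σxy = 205.95, Σx² = 213.97
Sxx = Σx² − (Σx)²/n = 213.97 − 189.0625 = 24.9075
Sxy = Σxy − (Σx)(Σy)/n = 205.95 − 239.25 = -33.3
b = Sxy/Sxx = -33.3/24.9075 = -1.336947
a = ȳ − b·x̄ = 8.7 − (-1.336947)·6.875 = 17.891509
ŷ(4.0) = a + b·4.0 = 17.891509 + (-1.336947)·4 = 12.543722

12.544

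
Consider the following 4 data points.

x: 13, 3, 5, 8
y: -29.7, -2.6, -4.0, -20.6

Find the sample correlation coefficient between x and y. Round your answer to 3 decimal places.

n = 4, Σx = 29, Σy = -56.9, Σxy = -578.7, Σx² = 267, Σy² = 1329.21
Sxx = Σx² − (Σx)²/n = 267 − 210.25 = 56.75
Sxy = Σxy − (Σx)(Σy)/n = -578.7 − (-412.525) = -166.175
Syy = Σy² − (Σy)²/n = 1329.21 − 809.4025 = 519.8075
r = Sxy/√(Sxx·Syy) = -166.175/√(29499.075625) = -166.175/171.752949 = -0.967523

-0.968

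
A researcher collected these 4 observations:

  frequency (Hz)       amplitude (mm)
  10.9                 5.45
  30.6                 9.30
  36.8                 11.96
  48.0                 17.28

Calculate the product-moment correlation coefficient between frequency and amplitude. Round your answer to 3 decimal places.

n = 4, Σx = 126.3, Σy = 43.99, Σxy = 1613.553, Σx² = 4713.41, Σy² = 557.8325
Sxx = Σx² − (Σx)²/n = 4713.41 − 3987.9225 = 725.4875
Sxy = Σxy − (Σx)(Σy)/n = 1613.553 − 1388.98425 = 224.56875
Syy = Σy² − (Σy)²/n = 557.8325 − 483.780025 = 74.052475
r = Sxy/√(Sxx·Syy) = 224.56875/√(53724.144957) = 224.56875/231.784695 = 0.968868

0.969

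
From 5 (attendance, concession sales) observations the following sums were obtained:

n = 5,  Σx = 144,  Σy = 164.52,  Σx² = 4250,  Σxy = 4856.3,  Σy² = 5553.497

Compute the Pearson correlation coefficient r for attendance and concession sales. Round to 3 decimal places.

Sxx = Σx² − (Σx)²/n = 4250 − 4147.2 = 102.8
Sxy = Σxy − (Σx)(Σy)/n = 4856.3 − 4738.176 = 118.124
Syy = Σy² − (Σy)²/n = 5553.497 − 5413.36608 = 140.13092
r = Sxy/√(Sxx·Syy) = 118.124/√(14405.458576) = 118.124/120.022742 = 0.984180

0.984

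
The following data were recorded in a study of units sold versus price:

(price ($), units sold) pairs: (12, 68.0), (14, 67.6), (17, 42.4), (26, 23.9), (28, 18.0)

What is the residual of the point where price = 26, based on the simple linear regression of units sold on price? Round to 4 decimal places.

0.8623

n = 5, Σx = 97, Σy = 219.9, Σxy = 3608.6, Σx² = 2089
Sxx = Σx² − (Σx)²/n = 2089 − 1881.8 = 207.2
Sxy = Σxy − (Σx)(Σy)/n = 3608.6 − 4266.06 = -657.46
b = Sxy/Sxx = -657.46/207.2 = -3.173069
a = ȳ − b·x̄ = 43.98 − (-3.173069)·19.4 = 105.537548
ŷ(26) = 105.537548 + (-3.173069)·26 = 23.037741
residual = y − ŷ = 23.9 − 23.037741 = 0.862259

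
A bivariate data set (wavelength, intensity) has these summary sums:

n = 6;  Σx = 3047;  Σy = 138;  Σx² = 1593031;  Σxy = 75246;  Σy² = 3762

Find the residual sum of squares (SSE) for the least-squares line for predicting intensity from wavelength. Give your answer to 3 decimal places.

3.778

Sxx = Σx² − (Σx)²/n = 1593031 − 1547368.166667 = 45662.833333
Sxy = Σxy − (Σx)(Σy)/n = 75246 − 70081 = 5165
Syy = Σy² − (Σy)²/n = 3762 − 3174 = 588
b = Sxy/Sxx = 5165/45662.833333 = 0.113112
SSE = Syy − b·Sxy = 588 − 0.113112·5165 = 3.778149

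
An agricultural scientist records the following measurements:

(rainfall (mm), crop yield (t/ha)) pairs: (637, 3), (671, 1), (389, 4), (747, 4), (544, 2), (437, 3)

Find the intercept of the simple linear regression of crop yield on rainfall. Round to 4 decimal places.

n = 6, Σx = 3425, Σy = 17, Σxy = 9525, Σx² = 2052245
Sxx = Σx² − (Σx)²/n = 2052245 − 1955104.166667 = 97140.833333
Sxy = Σxy − (Σx)(Σy)/n = 9525 − 9704.166667 = -179.166667
b = Sxy/Sxx = -179.166667/97140.833333 = -0.001844
a = ȳ − b·x̄ = 2.833333 − (-0.001844)·570.833333 = 3.886179

3.8862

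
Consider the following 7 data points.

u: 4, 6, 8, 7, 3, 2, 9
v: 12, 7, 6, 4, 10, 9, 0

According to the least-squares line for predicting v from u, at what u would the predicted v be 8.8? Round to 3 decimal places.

n = 7, Σx = 39, Σy = 48, Σxy = 214, Σx² = 259
Sxx = Σx² − (Σx)²/n = 259 − 217.285714 = 41.714286
Sxy = Σxy − (Σx)(Σy)/n = 214 − 267.428571 = -53.428571
b = Sxy/Sxx = -53.428571/41.714286 = -1.280822
a = ȳ − b·x̄ = 6.857143 − (-1.280822)·5.571429 = 13.993151
Set a + b·x = 8.8: x = (8.8 − 13.993151) / (-1.280822) = 4.054545

4.055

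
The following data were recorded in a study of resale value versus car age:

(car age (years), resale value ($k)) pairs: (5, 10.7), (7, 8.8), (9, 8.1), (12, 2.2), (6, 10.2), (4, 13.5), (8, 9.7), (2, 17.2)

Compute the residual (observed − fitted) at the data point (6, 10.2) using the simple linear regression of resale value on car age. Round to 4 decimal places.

n = 8, Σx = 53, Σy = 80.4, Σxy = 441.6, Σx² = 419
Sxx = Σx² − (Σx)²/n = 419 − 351.125 = 67.875
Sxy = Σxy − (Σx)(Σy)/n = 441.6 − 532.65 = -91.05
b = Sxy/Sxx = -91.05/67.875 = -1.341436
a = ȳ − b·x̄ = 10.05 − (-1.341436)·6.625 = 18.937017
ŷ(6) = 18.937017 + (-1.341436)·6 = 10.888398
residual = y − ŷ = 10.2 − 10.888398 = -0.688398

-0.6884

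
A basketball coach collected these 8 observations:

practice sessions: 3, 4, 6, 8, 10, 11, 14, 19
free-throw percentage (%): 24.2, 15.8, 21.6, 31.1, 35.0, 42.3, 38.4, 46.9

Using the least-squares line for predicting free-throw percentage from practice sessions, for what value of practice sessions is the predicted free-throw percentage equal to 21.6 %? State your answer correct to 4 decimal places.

n = 8, Σx = 75, Σy = 255.3, Σxy = 2758.2, Σx² = 903
Sxx = Σx² − (Σx)²/n = 903 − 703.125 = 199.875
Sxy = Σxy − (Σx)(Σy)/n = 2758.2 − 2393.4375 = 364.7625
b = Sxy/Sxx = 364.7625/199.875 = 1.824953
a = ȳ − b·x̄ = 31.9125 − 1.824953·9.375 = 14.803565
Set a + b·x = 21.6: x = (21.6 − 14.803565) / 1.824953 = 3.724170

3.7242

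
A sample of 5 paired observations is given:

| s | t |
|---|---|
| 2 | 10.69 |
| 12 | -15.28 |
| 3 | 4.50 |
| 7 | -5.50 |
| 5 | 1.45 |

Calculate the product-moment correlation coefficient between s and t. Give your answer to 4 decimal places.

-0.9863

n = 5, Σx = 29, Σy = -4.14, Σxy = -179.73, Σx² = 231, Σy² = 400.357
Sxx = Σx² − (Σx)²/n = 231 − 168.2 = 62.8
Sxy = Σxy − (Σx)(Σy)/n = -179.73 − (-24.012) = -155.718
Syy = Σy² − (Σy)²/n = 400.357 − 3.42792 = 396.92908
r = Sxy/√(Sxx·Syy) = -155.718/√(24927.146224) = -155.718/157.883331 = -0.986285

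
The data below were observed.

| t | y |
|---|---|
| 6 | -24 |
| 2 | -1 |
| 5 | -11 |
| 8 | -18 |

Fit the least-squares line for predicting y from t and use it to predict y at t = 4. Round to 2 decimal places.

-9.40

n = 4, Σx = 21, Σy = -54, Σxy = -345, Σx² = 129
Sxx = Σx² − (Σx)²/n = 129 − 110.25 = 18.75
Sxy = Σxy − (Σx)(Σy)/n = -345 − (-283.5) = -61.5
b = Sxy/Sxx = -61.5/18.75 = -3.28
a = ȳ − b·x̄ = -13.5 − (-3.28)·5.25 = 3.72
ŷ(4) = a + b·4 = 3.72 + (-3.28)·4 = -9.4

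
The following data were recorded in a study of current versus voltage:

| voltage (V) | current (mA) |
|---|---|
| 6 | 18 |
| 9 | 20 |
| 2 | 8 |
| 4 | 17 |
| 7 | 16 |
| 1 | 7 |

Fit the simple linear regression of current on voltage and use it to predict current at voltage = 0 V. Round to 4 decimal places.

6.5587

n = 6, Σx = 29, Σy = 86, Σxy = 491, Σx² = 187
Sxx = Σx² − (Σx)²/n = 187 − 140.166667 = 46.833333
Sxy = Σxy − (Σx)(Σy)/n = 491 − 415.666667 = 75.333333
b = Sxy/Sxx = 75.333333/46.833333 = 1.608541
a = ȳ − b·x̄ = 14.333333 − 1.608541·4.833333 = 6.558719
ŷ(0) = a + b·0 = 6.558719 + 1.608541·0 = 6.558719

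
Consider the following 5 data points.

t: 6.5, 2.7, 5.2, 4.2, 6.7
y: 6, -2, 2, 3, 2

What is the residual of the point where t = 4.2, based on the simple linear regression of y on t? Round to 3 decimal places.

n = 5, Σx = 25.3, Σy = 11, Σxy = 70, Σx² = 139.11
Sxx = Σx² − (Σx)²/n = 139.11 − 128.018 = 11.092
Sxy = Σxy − (Σx)(Σy)/n = 70 − 55.66 = 14.34
b = Sxy/Sxx = 14.34/11.092 = 1.292824
a = ȳ − b·x̄ = 2.2 − 1.292824·5.06 = -4.341688
ŷ(4.2) = -4.341688 + 1.292824·4.2 = 1.088172
residual = y − ŷ = 3 − 1.088172 = 1.911828

1.912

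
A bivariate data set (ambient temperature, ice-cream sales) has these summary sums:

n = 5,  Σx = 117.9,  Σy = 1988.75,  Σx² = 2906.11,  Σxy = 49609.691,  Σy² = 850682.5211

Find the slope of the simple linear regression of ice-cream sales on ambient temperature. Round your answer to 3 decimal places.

21.543

Sxx = Σx² − (Σx)²/n = 2906.11 − 2780.082 = 126.028
Sxy = Σxy − (Σx)(Σy)/n = 49609.691 − 46894.725 = 2714.966
b = Sxy/Sxx = 2714.966/126.028 = 21.542562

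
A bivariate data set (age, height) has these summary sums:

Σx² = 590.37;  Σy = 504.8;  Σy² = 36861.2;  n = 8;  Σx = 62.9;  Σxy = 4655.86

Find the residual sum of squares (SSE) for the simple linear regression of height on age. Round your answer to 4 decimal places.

Sxx = Σx² − (Σx)²/n = 590.37 − 494.55125 = 95.81875
Sxy = Σxy − (Σx)(Σy)/n = 4655.86 − 3968.99 = 686.87
Syy = Σy² − (Σy)²/n = 36861.2 − 31852.88 = 5008.32
b = Sxy/Sxx = 686.87/95.81875 = 7.168430
SSE = Syy − b·Sxy = 5008.32 − 7.168430·686.87 = 84.540501

84.5405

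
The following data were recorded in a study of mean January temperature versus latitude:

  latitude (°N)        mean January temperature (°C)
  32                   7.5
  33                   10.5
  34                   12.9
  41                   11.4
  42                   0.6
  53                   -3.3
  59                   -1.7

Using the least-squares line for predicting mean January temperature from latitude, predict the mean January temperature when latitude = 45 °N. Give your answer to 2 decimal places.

3.82

n = 7, Σx = 294, Σy = 37.9, Σxy = 1242.5, Σx² = 13004
Sxx = Σx² − (Σx)²/n = 13004 − 12348 = 656
Sxy = Σxy − (Σx)(Σy)/n = 1242.5 − 1591.8 = -349.3
b = Sxy/Sxx = -349.3/656 = -0.532470
a = ȳ − b·x̄ = 5.414286 − (-0.532470)·42 = 27.778005
ŷ(45) = a + b·45 = 27.778005 + (-0.532470)·45 = 3.816877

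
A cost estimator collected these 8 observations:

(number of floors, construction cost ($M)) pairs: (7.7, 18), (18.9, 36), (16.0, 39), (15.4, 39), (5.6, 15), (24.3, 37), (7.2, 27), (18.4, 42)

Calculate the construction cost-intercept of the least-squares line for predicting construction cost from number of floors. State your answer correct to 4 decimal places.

13.2111

n = 8, Σx = 113.5, Σy = 253, Σxy = 3993.9, Σx² = 1921.91
Sxx = Σx² − (Σx)²/n = 1921.91 − 1610.28125 = 311.62875
Sxy = Σxy − (Σx)(Σy)/n = 3993.9 − 3589.4375 = 404.4625
b = Sxy/Sxx = 404.4625/311.62875 = 1.297899
a = ȳ − b·x̄ = 31.625 − 1.297899·14.1875 = 13.211064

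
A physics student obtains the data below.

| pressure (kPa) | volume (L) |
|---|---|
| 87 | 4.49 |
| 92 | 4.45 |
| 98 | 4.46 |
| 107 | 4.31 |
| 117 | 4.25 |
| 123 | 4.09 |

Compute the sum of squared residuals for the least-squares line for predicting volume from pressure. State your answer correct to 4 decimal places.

n = 6, Σx = 624, Σy = 26.05, Σxy = 2698.6, Σx² = 65904, Σy² = 113.2209
Sxx = Σx² − (Σx)²/n = 65904 − 64896 = 1008
Sxy = Σxy − (Σx)(Σy)/n = 2698.6 − 2709.2 = -10.6
Syy = Σy² − (Σy)²/n = 113.2209 − 113.100417 = 0.120483
b = Sxy/Sxx = -10.6/1008 = -0.010516
SSE = Syy − b·Sxy = 0.120483 − (-0.010516)·(-10.6) = 0.009015

0.0090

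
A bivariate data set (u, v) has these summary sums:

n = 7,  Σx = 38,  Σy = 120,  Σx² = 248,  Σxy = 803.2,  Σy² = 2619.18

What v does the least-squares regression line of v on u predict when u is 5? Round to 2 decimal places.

Sxx = Σx² − (Σx)²/n = 248 − 206.285714 = 41.714286
Sxy = Σxy − (Σx)(Σy)/n = 803.2 − 651.428571 = 151.771429
b = Sxy/Sxx = 151.771429/41.714286 = 3.638356
a = ȳ − b·x̄ = 17.142857 − 3.638356·5.428571 = -2.608219
ŷ(5) = a + b·5 = -2.608219 + 3.638356·5 = 15.583562

15.58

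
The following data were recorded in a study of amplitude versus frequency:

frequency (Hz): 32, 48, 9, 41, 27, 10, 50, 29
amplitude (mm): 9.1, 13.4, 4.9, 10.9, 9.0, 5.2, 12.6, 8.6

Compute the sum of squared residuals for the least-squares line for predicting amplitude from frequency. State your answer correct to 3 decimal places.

1.380

n = 8, Σx = 246, Σy = 73.7, Σxy = 2599.8, Σx² = 9260, Σy² = 745.95
Sxx = Σx² − (Σx)²/n = 9260 − 7564.5 = 1695.5
Sxy = Σxy − (Σx)(Σy)/n = 2599.8 − 2266.275 = 333.525
Syy = Σy² − (Σy)²/n = 745.95 − 678.96125 = 66.98875
b = Sxy/Sxx = 333.525/1695.5 = 0.196712
SSE = Syy − b·Sxy = 66.98875 − 0.196712·333.525 = 1.380419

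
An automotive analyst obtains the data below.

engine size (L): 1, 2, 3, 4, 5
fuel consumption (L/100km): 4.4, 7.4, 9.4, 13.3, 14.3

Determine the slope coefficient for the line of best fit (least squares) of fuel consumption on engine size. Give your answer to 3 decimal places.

n = 5, Σx = 15, Σy = 48.8, Σxy = 172.1, Σx² = 55
Sxx = Σx² − (Σx)²/n = 55 − 45 = 10
Sxy = Σxy − (Σx)(Σy)/n = 172.1 − 146.4 = 25.7
b = Sxy/Sxx = 25.7/10 = 2.57

2.570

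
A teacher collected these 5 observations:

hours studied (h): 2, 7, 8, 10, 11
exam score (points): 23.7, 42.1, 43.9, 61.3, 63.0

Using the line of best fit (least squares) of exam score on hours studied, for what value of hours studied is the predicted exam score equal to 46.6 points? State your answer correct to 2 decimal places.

n = 5, Σx = 38, Σy = 234, Σxy = 1999.3, Σx² = 338
Sxx = Σx² − (Σx)²/n = 338 − 288.8 = 49.2
Sxy = Σxy − (Σx)(Σy)/n = 1999.3 − 1778.4 = 220.9
b = Sxy/Sxx = 220.9/49.2 = 4.489837
a = ȳ − b·x̄ = 46.8 − 4.489837·7.6 = 12.677236
Set a + b·x = 46.6: x = (46.6 − 12.677236) / 4.489837 = 7.555455

7.56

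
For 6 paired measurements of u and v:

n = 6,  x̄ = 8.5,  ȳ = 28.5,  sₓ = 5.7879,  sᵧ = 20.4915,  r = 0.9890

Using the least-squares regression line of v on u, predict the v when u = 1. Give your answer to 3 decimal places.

b = r · sᵧ/sₓ = 0.989 · 20.4915/5.7879 = 3.501459
a = ȳ − b·x̄ = 28.5 − 3.501459·8.5 = -1.262400
ŷ(1) = a + b·1 = -1.262400 + 3.501459·1 = 2.239059

2.239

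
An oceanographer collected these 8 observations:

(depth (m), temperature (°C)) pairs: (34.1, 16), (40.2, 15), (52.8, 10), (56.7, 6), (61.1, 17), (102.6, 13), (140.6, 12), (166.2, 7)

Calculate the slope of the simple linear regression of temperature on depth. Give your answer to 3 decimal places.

-0.036

n = 8, Σx = 654.3, Σy = 96, Σxy = 7239.9, Σx² = 70432.35
Sxx = Σx² − (Σx)²/n = 70432.35 − 53513.56125 = 16918.78875
Sxy = Σxy − (Σx)(Σy)/n = 7239.9 − 7851.6 = -611.7
b = Sxy/Sxx = -611.7/16918.78875 = -0.036155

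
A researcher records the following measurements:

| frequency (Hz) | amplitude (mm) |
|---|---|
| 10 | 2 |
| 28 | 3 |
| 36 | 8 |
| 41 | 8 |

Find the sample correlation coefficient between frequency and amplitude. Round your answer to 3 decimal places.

0.890

n = 4, Σx = 115, Σy = 21, Σxy = 720, Σx² = 3861, Σy² = 141
Sxx = Σx² − (Σx)²/n = 3861 − 3306.25 = 554.75
Sxy = Σxy − (Σx)(Σy)/n = 720 − 603.75 = 116.25
Syy = Σy² − (Σy)²/n = 141 − 110.25 = 30.75
r = Sxy/√(Sxx·Syy) = 116.25/√(17058.5625) = 116.25/130.608432 = 0.890065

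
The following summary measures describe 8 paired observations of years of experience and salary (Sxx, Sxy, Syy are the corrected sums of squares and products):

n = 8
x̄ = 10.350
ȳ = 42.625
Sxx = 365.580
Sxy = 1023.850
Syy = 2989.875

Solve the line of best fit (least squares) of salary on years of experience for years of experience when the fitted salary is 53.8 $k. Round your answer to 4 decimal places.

14.3402

b = Sxy/Sxx = 1023.85/365.58 = 2.800618
a = ȳ − b·x̄ = 42.625 − 2.800618·10.35 = 13.638602
Set a + b·x = 53.8: x = (53.8 − 13.638602) / 2.800618 = 14.340190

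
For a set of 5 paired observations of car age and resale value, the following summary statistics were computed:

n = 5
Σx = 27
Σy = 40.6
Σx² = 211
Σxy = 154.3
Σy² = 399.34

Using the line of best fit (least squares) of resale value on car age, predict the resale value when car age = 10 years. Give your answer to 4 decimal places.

Sxx = Σx² − (Σx)²/n = 211 − 145.8 = 65.2
Sxy = Σxy − (Σx)(Σy)/n = 154.3 − 219.24 = -64.94
b = Sxy/Sxx = -64.94/65.2 = -0.996012
a = ȳ − b·x̄ = 8.12 − (-0.996012)·5.4 = 13.498466
ŷ(10) = a + b·10 = 13.498466 + (-0.996012)·10 = 3.538344

3.5383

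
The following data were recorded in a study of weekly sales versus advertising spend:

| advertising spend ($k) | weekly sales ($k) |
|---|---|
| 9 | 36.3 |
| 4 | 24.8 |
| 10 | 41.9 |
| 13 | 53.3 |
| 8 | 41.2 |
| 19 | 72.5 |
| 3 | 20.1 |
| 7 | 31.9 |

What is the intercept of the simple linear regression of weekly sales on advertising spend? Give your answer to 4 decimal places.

10.7980

n = 8, Σx = 73, Σy = 322, Σxy = 3528.5, Σx² = 849
Sxx = Σx² − (Σx)²/n = 849 − 666.125 = 182.875
Sxy = Σxy − (Σx)(Σy)/n = 3528.5 − 2938.25 = 590.25
b = Sxy/Sxx = 590.25/182.875 = 3.227614
a = ȳ − b·x̄ = 40.25 − 3.227614·9.125 = 10.798018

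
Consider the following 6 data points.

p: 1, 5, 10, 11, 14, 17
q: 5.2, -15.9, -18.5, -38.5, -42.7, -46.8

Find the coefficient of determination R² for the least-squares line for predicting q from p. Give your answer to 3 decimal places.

n = 6, Σx = 58, Σy = -157.2, Σxy = -2076.2, Σx² = 732, Σy² = 6117.88
Sxx = Σx² − (Σx)²/n = 732 − 560.666667 = 171.333333
Sxy = Σxy − (Σx)(Σy)/n = -2076.2 − (-1519.6) = -556.6
Syy = Σy² − (Σy)²/n = 6117.88 − 4118.64 = 1999.24
R² = Sxy²/(Sxx·Syy) = (-556.6)²/(171.333333·1999.24) = 0.904440

0.904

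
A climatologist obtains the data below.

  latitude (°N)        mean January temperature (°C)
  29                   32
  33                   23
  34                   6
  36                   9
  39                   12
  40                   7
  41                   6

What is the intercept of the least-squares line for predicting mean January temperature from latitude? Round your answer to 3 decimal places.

n = 7, Σx = 252, Σy = 95, Σxy = 3209, Σx² = 9184
Sxx = Σx² − (Σx)²/n = 9184 − 9072 = 112
Sxy = Σxy − (Σx)(Σy)/n = 3209 − 3420 = -211
b = Sxy/Sxx = -211/112 = -1.883929
a = ȳ − b·x̄ = 13.571429 − (-1.883929)·36 = 81.392857

81.393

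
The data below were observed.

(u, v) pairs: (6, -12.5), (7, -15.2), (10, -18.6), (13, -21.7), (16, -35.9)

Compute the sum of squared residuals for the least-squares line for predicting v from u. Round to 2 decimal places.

37.00

n = 5, Σx = 52, Σy = -103.9, Σxy = -1223.9, Σx² = 610, Σy² = 2492.95
Sxx = Σx² − (Σx)²/n = 610 − 540.8 = 69.2
Sxy = Σxy − (Σx)(Σy)/n = -1223.9 − (-1080.56) = -143.34
Syy = Σy² − (Σy)²/n = 2492.95 − 2159.042 = 333.908
b = Sxy/Sxx = -143.34/69.2 = -2.071387
SSE = Syy − b·Sxy = 333.908 − (-2.071387)·(-143.34) = 36.995347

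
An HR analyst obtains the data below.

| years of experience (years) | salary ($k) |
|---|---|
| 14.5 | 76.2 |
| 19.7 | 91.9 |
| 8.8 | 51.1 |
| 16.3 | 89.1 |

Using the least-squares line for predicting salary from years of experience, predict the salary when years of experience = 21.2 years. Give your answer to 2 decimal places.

102.31

n = 4, Σx = 59.3, Σy = 308.3, Σxy = 4817.34, Σx² = 941.47
Sxx = Σx² − (Σx)²/n = 941.47 − 879.1225 = 62.3475
Sxy = Σxy − (Σx)(Σy)/n = 4817.34 − 4570.5475 = 246.7925
b = Sxy/Sxx = 246.7925/62.3475 = 3.958338
a = ȳ − b·x̄ = 77.075 − 3.958338·14.825 = 18.392634
ŷ(21.2) = a + b·21.2 = 18.392634 + 3.958338·21.2 = 102.309407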